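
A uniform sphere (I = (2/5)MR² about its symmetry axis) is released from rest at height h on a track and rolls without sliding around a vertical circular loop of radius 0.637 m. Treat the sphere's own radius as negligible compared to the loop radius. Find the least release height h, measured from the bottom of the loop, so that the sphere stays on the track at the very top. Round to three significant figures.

With I = (2/5)MR², the ratio k = I/(MR²) is 0.4.
At the top, contact is just lost when gravity alone supplies the centripetal force: Mg = Mv_top²/r, i.e. v_top² = gr.
With ω = v/R, the kinetic energy at speed v is ½(1+k)Mv² = (7/10)Mv².
Energy conservation from release (height h) to the top (height 2r): Mgh = Mg(2r) + (7/10)M·gr.
Thus h_min = 2r + (1+k)r/2 = r(2 + 1.4/2) = 0.637 × 2.7 ≈ 1.72 m.

h_min ≈ 1.72 m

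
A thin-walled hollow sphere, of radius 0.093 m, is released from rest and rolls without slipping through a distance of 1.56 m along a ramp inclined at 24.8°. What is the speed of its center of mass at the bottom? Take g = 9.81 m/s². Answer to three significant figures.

With I = (2/3)MR², the ratio k = I/(MR²) is 2/3.
Rolling without slipping gives ω = v/R, so the total kinetic energy is ½Mv² + ½Iω² = ½(1+k)Mv² = (5/6)Mv².
The vertical drop is h = L sinθ = 1.56 × sin24.8° = 0.6543 m.
Energy conservation: Mgh = (5/6)Mv², so v = √(2gh/(1+k)) = √(2 × 9.81 × 0.6543 / 1.667) ≈ 2.78 m/s.

v ≈ 2.78 m/s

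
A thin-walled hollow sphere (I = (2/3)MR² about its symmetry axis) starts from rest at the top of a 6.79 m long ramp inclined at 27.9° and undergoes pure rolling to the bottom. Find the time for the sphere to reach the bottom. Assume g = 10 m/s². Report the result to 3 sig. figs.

t ≈ 2.20 s

For this body I = (2/3)MR², i.e. k = I/(MR²) = 2/3.
Along the incline Mg sinθ − f = Ma, and torque about the center fR = Iα = kMR²(a/R) gives f = kMa.
Hence a = g sinθ/(1+k) = 10×sin27.9°/1.667 = 2.808 m/s².
Starting from rest, L = ½at², so t = √(2L/a) = √(2×6.79/2.808) ≈ 2.20 s.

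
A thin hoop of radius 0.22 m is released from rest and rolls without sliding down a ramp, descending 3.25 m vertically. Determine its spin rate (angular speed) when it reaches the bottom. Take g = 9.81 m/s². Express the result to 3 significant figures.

The moment of inertia is MR², giving k ≡ I/(MR²) = 1.
The rolling condition ω = v/R makes the rotational term ½I(v/R)² = ½kMv², so KE_total = ½(1+k)Mv² = Mv².
Energy conservation Mgh = ½(1+k)Mv² gives v = √(2gh/(1+k)) = √(2 × 9.81 × 3.25 / 2) = 5.646 m/s.
Then ω = v/R = 5.646 / 0.22 ≈ 25.7 rad/s.

ω ≈ 25.7 rad/s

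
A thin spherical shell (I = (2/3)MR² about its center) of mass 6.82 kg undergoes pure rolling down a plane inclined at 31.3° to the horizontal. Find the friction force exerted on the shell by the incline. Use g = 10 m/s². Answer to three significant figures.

With I = (2/3)MR², the ratio k = I/(MR²) is 2/3.
Newton's second law down the slope: Mg sinθ − f = Ma. The torque equation fR = Iα (with α = a/R) gives f = kMa.
Combining, a = g sinθ/(1+k) and f = kMa = kMg sinθ/(1+k).
f = (2/3) × 6.82 × 10 × sin31.3° / 1.667 ≈ 14.2 N.

f ≈ 14.2 N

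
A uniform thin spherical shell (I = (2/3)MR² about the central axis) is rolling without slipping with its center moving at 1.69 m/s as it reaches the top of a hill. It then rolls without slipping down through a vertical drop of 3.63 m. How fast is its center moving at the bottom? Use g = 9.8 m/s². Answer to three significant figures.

The moment of inertia is (2/3)MR², giving k ≡ I/(MR²) = 2/3.
Since it rolls without slipping, ω = v/R and KE = ½Mv² + ½Iω² = ½(1+k)Mv² = (5/6)Mv².
Energy conservation: (5/6)Mv₀² + Mgh = (5/6)Mv², so v² = v₀² + 2gh/(1+k).
v = √(1.69² + 2×9.8×3.63/1.667) = √45.54 ≈ 6.75 m/s.

v ≈ 6.75 m/s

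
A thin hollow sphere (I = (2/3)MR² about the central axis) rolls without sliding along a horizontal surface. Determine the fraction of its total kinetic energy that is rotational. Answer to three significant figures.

fraction ≈ 0.400

The moment of inertia is (2/3)MR², giving k ≡ I/(MR²) = 2/3.
Since ω = v/R, the translational part is ½Mv² and the rotational part is ½I(v/R)² = ½kMv²; the total is ½(1+k)Mv².
The rotational fraction is therefore k/(1+k) = (2/3)/1.667 ≈ 0.400.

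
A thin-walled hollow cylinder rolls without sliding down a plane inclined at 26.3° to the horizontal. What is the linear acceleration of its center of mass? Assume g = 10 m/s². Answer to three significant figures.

The moment of inertia is MR², giving k ≡ I/(MR²) = 1.
Newton's second law down the slope: Mg sinθ − f = Ma. The torque equation fR = Iα (with α = a/R) gives f = kMa.
Eliminating f: Mg sinθ = (1+k)Ma, so a = g sinθ/(1+k) = 10 × sin26.3° / 2 ≈ 2.22 m/s².

a ≈ 2.22 m/s²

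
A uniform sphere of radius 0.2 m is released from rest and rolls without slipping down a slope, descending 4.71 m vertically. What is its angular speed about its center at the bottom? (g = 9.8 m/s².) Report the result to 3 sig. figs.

ω ≈ 40.6 rad/s

With I = (2/5)MR², the ratio k = I/(MR²) is 0.4.
The rolling condition ω = v/R makes the rotational term ½I(v/R)² = ½kMv², so KE_total = ½(1+k)Mv² = (7/10)Mv².
Energy conservation Mgh = ½(1+k)Mv² gives v = √(2gh/(1+k)) = √(2 × 9.8 × 4.71 / 1.4) = 8.12 m/s.
The angular speed follows from ω = v/R = 8.12/0.2 ≈ 40.6 rad/s.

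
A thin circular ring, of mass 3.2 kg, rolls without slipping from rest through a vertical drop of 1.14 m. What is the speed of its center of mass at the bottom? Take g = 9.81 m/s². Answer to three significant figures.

With I = MR², the ratio k = I/(MR²) is 1.
Rolling without slipping gives ω = v/R, so the total kinetic energy is ½Mv² + ½Iω² = ½(1+k)Mv² = Mv².
Energy conservation: Mgh = Mv², so v = √(2gh/(1+k)) = √(2 × 9.81 × 1.14 / 2) ≈ 3.34 m/s.

v ≈ 3.34 m/s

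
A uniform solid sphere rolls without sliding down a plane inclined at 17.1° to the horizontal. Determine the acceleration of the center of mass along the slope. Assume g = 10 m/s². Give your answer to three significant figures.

For this body I = (2/5)MR², i.e. k = I/(MR²) = 0.4.
Along the incline Mg sinθ − f = Ma, and torque about the center fR = Iα = kMR²(a/R) gives f = kMa.
Eliminating f: Mg sinθ = (1+k)Ma, so a = g sinθ/(1+k) = 10 × sin17.1° / 1.4 ≈ 2.10 m/s².

a ≈ 2.10 m/s²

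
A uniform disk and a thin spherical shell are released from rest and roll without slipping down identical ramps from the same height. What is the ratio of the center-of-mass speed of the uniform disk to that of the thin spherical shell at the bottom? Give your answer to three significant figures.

Each satisfies Mgh = ½(1+k)Mv² with k = I/(MR²), so v ∝ 1/√(1+k).
For the uniform disk k = 0.5; for the thin spherical shell k = 2/3.
v₁/v₂ = √((1+k₂)/(1+k₁)) = √(1.667/1.5) ≈ 1.05.

v_ratio ≈ 1.05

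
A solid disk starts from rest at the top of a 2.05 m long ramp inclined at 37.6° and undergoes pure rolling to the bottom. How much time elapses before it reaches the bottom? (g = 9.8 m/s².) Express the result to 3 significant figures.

With I = (1/2)MR², the ratio k = I/(MR²) is 0.5.
Newton's second law down the slope: Mg sinθ − f = Ma. The torque equation fR = Iα (with α = a/R) gives f = kMa.
Hence a = g sinθ/(1+k) = 9.8×sin37.6°/1.5 = 3.986 m/s².
Starting from rest, L = ½at², so t = √(2L/a) = √(2×2.05/3.986) ≈ 1.01 s.

t ≈ 1.01 s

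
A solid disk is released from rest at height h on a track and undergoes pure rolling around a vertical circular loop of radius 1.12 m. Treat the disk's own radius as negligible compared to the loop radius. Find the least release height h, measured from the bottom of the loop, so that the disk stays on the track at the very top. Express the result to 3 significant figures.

Here I = (1/2)MR², so the shape factor k = I/(MR²) = 0.5.
At the top of the loop, the minimum-contact condition is Mg = Mv_top²/r, so v_top² = gr.
With ω = v/R, the kinetic energy at speed v is ½(1+k)Mv² = (3/4)Mv².
Energy conservation from release (height h) to the top (height 2r): Mgh = Mg(2r) + (3/4)M·gr.
Thus h_min = 2r + (1+k)r/2 = r(2 + 1.5/2) = 1.12 × 2.75 ≈ 3.08 m.

h_min ≈ 3.08 m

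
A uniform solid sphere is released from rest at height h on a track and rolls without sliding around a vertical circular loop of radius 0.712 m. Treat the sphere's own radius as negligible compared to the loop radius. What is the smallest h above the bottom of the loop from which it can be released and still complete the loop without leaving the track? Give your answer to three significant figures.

h_min ≈ 1.92 m

With I = (2/5)MR², the ratio k = I/(MR²) is 0.4.
At the top of the loop, the minimum-contact condition is Mg = Mv_top²/r, so v_top² = gr.
With ω = v/R, the kinetic energy at speed v is ½(1+k)Mv² = (7/10)Mv².
Energy conservation from release (height h) to the top (height 2r): Mgh = Mg(2r) + (7/10)M·gr.
Thus h_min = 2r + (1+k)r/2 = r(2 + 1.4/2) = 0.712 × 2.7 ≈ 1.92 m.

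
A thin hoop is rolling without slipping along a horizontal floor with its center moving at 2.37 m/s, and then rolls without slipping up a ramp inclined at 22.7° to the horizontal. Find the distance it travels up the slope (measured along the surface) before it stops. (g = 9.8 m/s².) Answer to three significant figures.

Here I = MR², so the shape factor k = I/(MR²) = 1.
The rolling condition ω = v/R makes the rotational term ½I(v/R)² = ½kMv², so KE_total = ½(1+k)Mv² = Mv².
Setting this equal to Mgh gives the vertical rise h = (1+k)v₀²/(2g) = 2×2.37²/(2×9.8) = 0.5732 m.
Along the incline, d = h/sinθ = 0.5732/sin22.7° ≈ 1.49 m.

d ≈ 1.49 m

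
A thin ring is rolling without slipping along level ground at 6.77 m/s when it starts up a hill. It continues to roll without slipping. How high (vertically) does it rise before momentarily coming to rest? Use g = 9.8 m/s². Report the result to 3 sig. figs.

With I = MR², the ratio k = I/(MR²) is 1.
Pure rolling means v = ωR; then KE = ½Mv² + ½I(v/R)² = ½(1+k)Mv² = Mv².
All of this converts to potential energy at the highest point: Mv₀² = Mgh.
Thus h = (1+k)v₀²/(2g) = 2 × 6.77² / (2 × 9.8) ≈ 4.68 m.

h ≈ 4.68 m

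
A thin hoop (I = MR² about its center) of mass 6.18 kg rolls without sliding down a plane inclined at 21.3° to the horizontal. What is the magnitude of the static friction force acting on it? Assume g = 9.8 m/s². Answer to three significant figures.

f ≈ 11.0 N

With I = MR², the ratio k = I/(MR²) is 1.
Along the incline Mg sinθ − f = Ma, and torque about the center fR = Iα = kMR²(a/R) gives f = kMa.
Combining, a = g sinθ/(1+k) and f = kMa = kMg sinθ/(1+k).
f = 1 × 6.18 × 9.8 × sin21.3° / 2 ≈ 11.0 N.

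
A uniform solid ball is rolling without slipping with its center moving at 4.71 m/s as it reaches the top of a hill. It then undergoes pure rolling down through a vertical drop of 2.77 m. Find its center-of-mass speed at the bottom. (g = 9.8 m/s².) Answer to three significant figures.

The moment of inertia is (2/5)MR², giving k ≡ I/(MR²) = 0.4.
The rolling condition ω = v/R makes the rotational term ½I(v/R)² = ½kMv², so KE_total = ½(1+k)Mv² = (7/10)Mv².
Conserving energy between top and bottom: (7/10)Mv² = (7/10)Mv₀² + Mgh, hence v² = v₀² + 2gh/(1+k).
v = √(4.71² + 2×9.8×2.77/1.4) = √60.96 ≈ 7.81 m/s.

v ≈ 7.81 m/s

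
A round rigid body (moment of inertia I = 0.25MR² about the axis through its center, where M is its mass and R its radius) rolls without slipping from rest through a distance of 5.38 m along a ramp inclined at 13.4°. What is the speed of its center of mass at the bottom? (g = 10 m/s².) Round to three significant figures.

For this body I = 0.25MR², i.e. k = I/(MR²) = 0.25.
Rolling without slipping gives ω = v/R, so the total kinetic energy is ½Mv² + ½Iω² = ½(1+k)Mv² = (5/8)Mv².
The vertical drop is h = L sinθ = 5.38 × sin13.4° = 1.247 m.
Setting Mgh = (5/8)Mv² gives v = √(2gh/(1+k)) = √(2·10·1.247/1.25) ≈ 4.47 m/s.

v ≈ 4.47 m/s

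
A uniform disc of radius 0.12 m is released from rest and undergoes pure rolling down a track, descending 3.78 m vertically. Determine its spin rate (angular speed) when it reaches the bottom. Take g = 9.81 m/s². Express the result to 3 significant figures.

Here I = (1/2)MR², so the shape factor k = I/(MR²) = 0.5.
Since it rolls without slipping, ω = v/R and KE = ½Mv² + ½Iω² = ½(1+k)Mv² = (3/4)Mv².
Energy conservation Mgh = ½(1+k)Mv² gives v = √(2gh/(1+k)) = √(2 × 9.81 × 3.78 / 1.5) = 7.032 m/s.
Then ω = v/R = 7.032 / 0.12 ≈ 58.6 rad/s.

ω ≈ 58.6 rad/s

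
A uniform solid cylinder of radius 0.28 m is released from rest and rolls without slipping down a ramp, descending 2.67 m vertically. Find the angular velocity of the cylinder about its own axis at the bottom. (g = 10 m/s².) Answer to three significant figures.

ω ≈ 21.3 rad/s

For this body I = (1/2)MR², i.e. k = I/(MR²) = 0.5.
Since it rolls without slipping, ω = v/R and KE = ½Mv² + ½Iω² = ½(1+k)Mv² = (3/4)Mv².
Energy conservation Mgh = ½(1+k)Mv² gives v = √(2gh/(1+k)) = √(2 × 10 × 2.67 / 1.5) = 5.967 m/s.
Then ω = v/R = 5.967 / 0.28 ≈ 21.3 rad/s.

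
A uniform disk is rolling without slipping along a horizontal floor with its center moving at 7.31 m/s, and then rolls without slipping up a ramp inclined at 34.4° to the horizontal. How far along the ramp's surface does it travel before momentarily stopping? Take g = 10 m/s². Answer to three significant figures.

For this body I = (1/2)MR², i.e. k = I/(MR²) = 0.5.
Since it rolls without slipping, ω = v/R and KE = ½Mv² + ½Iω² = ½(1+k)Mv² = (3/4)Mv².
Setting this equal to Mgh gives the vertical rise h = (1+k)v₀²/(2g) = 1.5×7.31²/(2×10) = 4.008 m.
The distance along the slope is d = h/sinθ = 4.008/sin34.4° ≈ 7.09 m.

d ≈ 7.09 m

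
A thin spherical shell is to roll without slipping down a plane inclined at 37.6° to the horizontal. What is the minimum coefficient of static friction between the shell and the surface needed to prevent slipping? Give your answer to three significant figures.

The moment of inertia is (2/3)MR², giving k ≡ I/(MR²) = 2/3.
Along the incline Mg sinθ − f = Ma, and torque about the center fR = Iα = kMR²(a/R) gives f = kMa.
These give a = g sinθ/(1+k) and the required friction f = kMg sinθ/(1+k).
The normal force is N = Mg cosθ, so μ_min = f/N = k tanθ/(1+k).
μ_min = (2/3) × tan37.6° / 1.667 ≈ 0.308.

μ_min ≈ 0.308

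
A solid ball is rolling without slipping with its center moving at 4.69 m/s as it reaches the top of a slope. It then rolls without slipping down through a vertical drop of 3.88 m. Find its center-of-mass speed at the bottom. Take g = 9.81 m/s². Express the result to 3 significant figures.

v ≈ 8.74 m/s

Here I = (2/5)MR², so the shape factor k = I/(MR²) = 0.4.
Since it rolls without slipping, ω = v/R and KE = ½Mv² + ½Iω² = ½(1+k)Mv² = (7/10)Mv².
Energy conservation: (7/10)Mv₀² + Mgh = (7/10)Mv², so v² = v₀² + 2gh/(1+k).
v = √(4.69² + 2×9.81×3.88/1.4) = √76.37 ≈ 8.74 m/s.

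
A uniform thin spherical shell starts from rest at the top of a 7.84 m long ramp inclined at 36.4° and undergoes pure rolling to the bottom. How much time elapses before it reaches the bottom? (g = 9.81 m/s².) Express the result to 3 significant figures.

t ≈ 2.12 s

With I = (2/3)MR², the ratio k = I/(MR²) is 2/3.
Along the incline Mg sinθ − f = Ma, and torque about the center fR = Iα = kMR²(a/R) gives f = kMa.
Hence a = g sinθ/(1+k) = 9.81×sin36.4°/1.667 = 3.493 m/s².
With constant a from rest, t = √(2L/a) = √(2·7.84/3.493) ≈ 2.12 s.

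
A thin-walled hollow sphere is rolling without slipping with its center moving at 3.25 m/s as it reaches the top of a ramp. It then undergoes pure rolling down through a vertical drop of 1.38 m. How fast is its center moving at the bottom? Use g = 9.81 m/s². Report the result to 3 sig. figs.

With I = (2/3)MR², the ratio k = I/(MR²) is 2/3.
Since it rolls without slipping, ω = v/R and KE = ½Mv² + ½Iω² = ½(1+k)Mv² = (5/6)Mv².
Conserving energy between top and bottom: (5/6)Mv² = (5/6)Mv₀² + Mgh, hence v² = v₀² + 2gh/(1+k).
v = √(3.25² + 2×9.81×1.38/1.667) = √26.81 ≈ 5.18 m/s.

v ≈ 5.18 m/s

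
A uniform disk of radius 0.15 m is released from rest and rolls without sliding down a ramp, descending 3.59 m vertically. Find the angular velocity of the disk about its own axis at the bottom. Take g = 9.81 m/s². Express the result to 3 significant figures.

With I = (1/2)MR², the ratio k = I/(MR²) is 0.5.
The rolling condition ω = v/R makes the rotational term ½I(v/R)² = ½kMv², so KE_total = ½(1+k)Mv² = (3/4)Mv².
Energy conservation Mgh = ½(1+k)Mv² gives v = √(2gh/(1+k)) = √(2 × 9.81 × 3.59 / 1.5) = 6.853 m/s.
Then ω = v/R = 6.853 / 0.15 ≈ 45.7 rad/s.

ω ≈ 45.7 rad/s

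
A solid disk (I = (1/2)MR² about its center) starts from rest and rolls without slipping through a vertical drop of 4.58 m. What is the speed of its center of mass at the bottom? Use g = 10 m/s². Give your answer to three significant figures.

With I = (1/2)MR², the ratio k = I/(MR²) is 0.5.
Rolling without slipping gives ω = v/R, so the total kinetic energy is ½Mv² + ½Iω² = ½(1+k)Mv² = (3/4)Mv².
Energy conservation: Mgh = (3/4)Mv², so v = √(2gh/(1+k)) = √(2 × 10 × 4.58 / 1.5) ≈ 7.81 m/s.

v ≈ 7.81 m/s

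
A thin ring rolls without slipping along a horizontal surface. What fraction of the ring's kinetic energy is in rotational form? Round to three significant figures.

Here I = MR², so the shape factor k = I/(MR²) = 1.
With ω = v/R, KE_trans = ½Mv² and KE_rot = ½Iω² = ½kMv², so KE_total = ½(1+k)Mv².
The rotational fraction is therefore k/(1+k) = 1/2 ≈ 0.500.

fraction ≈ 0.500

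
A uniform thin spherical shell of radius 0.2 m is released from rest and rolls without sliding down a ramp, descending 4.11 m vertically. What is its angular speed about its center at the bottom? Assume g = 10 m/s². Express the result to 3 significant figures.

The moment of inertia is (2/3)MR², giving k ≡ I/(MR²) = 2/3.
Rolling without slipping gives ω = v/R, so the total kinetic energy is ½Mv² + ½Iω² = ½(1+k)Mv² = (5/6)Mv².
Energy conservation Mgh = ½(1+k)Mv² gives v = √(2gh/(1+k)) = √(2 × 10 × 4.11 / 1.667) = 7.023 m/s.
Then ω = v/R = 7.023 / 0.2 ≈ 35.1 rad/s.

ω ≈ 35.1 rad/s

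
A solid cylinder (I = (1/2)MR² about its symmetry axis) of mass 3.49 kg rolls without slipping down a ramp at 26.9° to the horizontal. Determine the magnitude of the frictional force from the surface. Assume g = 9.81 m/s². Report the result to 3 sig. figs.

Here I = (1/2)MR², so the shape factor k = I/(MR²) = 0.5.
Translational: Mg sinθ − f = Ma. Rotational about the CM: fR = Iα = kMRa, so f = kMa.
Combining, a = g sinθ/(1+k) and f = kMa = kMg sinθ/(1+k).
f = 0.5 × 3.49 × 9.81 × sin26.9° / 1.5 ≈ 5.16 N.

f ≈ 5.16 N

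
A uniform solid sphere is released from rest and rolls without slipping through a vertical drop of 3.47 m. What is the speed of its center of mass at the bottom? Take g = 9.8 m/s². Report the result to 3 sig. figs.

Here I = (2/5)MR², so the shape factor k = I/(MR²) = 0.4.
Pure rolling means v = ωR; then KE = ½Mv² + ½I(v/R)² = ½(1+k)Mv² = (7/10)Mv².
Energy conservation: Mgh = (7/10)Mv², so v = √(2gh/(1+k)) = √(2 × 9.8 × 3.47 / 1.4) ≈ 6.97 m/s.

v ≈ 6.97 m/s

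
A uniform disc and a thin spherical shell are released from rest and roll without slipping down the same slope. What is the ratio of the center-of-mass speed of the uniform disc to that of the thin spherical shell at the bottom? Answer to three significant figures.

Each satisfies Mgh = ½(1+k)Mv² with k = I/(MR²), so v ∝ 1/√(1+k).
For the uniform disc k = 0.5; for the thin spherical shell k = 2/3.
v₁/v₂ = √((1+k₂)/(1+k₁)) = √(1.667/1.5) ≈ 1.05.

v_ratio ≈ 1.05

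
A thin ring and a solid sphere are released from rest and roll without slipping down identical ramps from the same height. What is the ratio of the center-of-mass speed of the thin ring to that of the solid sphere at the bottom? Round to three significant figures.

v_ratio ≈ 0.837

Each satisfies Mgh = ½(1+k)Mv² with k = I/(MR²), so v ∝ 1/√(1+k).
For the thin ring k = 1; for the solid sphere k = 0.4.
v₁/v₂ = √((1+k₂)/(1+k₁)) = √(1.4/2) ≈ 0.837.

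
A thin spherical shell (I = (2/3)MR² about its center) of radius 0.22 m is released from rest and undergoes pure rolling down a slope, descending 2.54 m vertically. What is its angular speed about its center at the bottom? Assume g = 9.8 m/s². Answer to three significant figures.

For this body I = (2/3)MR², i.e. k = I/(MR²) = 2/3.
The rolling condition ω = v/R makes the rotational term ½I(v/R)² = ½kMv², so KE_total = ½(1+k)Mv² = (5/6)Mv².
Energy conservation Mgh = ½(1+k)Mv² gives v = √(2gh/(1+k)) = √(2 × 9.8 × 2.54 / 1.667) = 5.465 m/s.
Then ω = v/R = 5.465 / 0.22 ≈ 24.8 rad/s.

ω ≈ 24.8 rad/s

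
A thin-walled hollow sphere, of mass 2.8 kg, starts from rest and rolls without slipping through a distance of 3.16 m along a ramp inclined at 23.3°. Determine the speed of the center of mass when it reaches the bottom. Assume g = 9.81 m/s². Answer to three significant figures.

v ≈ 3.84 m/s

With I = (2/3)MR², the ratio k = I/(MR²) is 2/3.
Pure rolling means v = ωR; then KE = ½Mv² + ½I(v/R)² = ½(1+k)Mv² = (5/6)Mv².
The vertical drop is h = L sinθ = 3.16 × sin23.3° = 1.25 m.
Setting Mgh = (5/6)Mv² gives v = √(2gh/(1+k)) = √(2·9.81·1.25/1.667) ≈ 3.84 m/s.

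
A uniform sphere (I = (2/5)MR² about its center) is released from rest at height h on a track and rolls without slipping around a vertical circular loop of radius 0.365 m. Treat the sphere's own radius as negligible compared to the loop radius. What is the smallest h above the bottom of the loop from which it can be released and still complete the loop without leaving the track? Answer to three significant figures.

Here I = (2/5)MR², so the shape factor k = I/(MR²) = 0.4.
At the top of the loop, the minimum-contact condition is Mg = Mv_top²/r, so v_top² = gr.
With ω = v/R, the kinetic energy at speed v is ½(1+k)Mv² = (7/10)Mv².
Energy conservation from release (height h) to the top (height 2r): Mgh = Mg(2r) + (7/10)M·gr.
Thus h_min = 2r + (1+k)r/2 = r(2 + 1.4/2) = 0.365 × 2.7 ≈ 0.986 m.

h_min ≈ 0.986 m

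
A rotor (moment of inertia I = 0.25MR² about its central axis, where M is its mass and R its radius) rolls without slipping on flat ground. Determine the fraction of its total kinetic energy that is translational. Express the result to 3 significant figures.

fraction ≈ 0.800

With I = 0.25MR², the ratio k = I/(MR²) is 0.25.
With ω = v/R, KE_trans = ½Mv² and KE_rot = ½Iω² = ½kMv², so KE_total = ½(1+k)Mv².
The translational fraction is therefore 1/(1+k) = 1/1.25 ≈ 0.800.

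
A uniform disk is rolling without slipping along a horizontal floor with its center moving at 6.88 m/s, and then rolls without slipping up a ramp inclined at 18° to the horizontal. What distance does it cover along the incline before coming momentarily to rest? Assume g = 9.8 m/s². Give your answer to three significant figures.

d ≈ 11.7 m

For this body I = (1/2)MR², i.e. k = I/(MR²) = 0.5.
The rolling condition ω = v/R makes the rotational term ½I(v/R)² = ½kMv², so KE_total = ½(1+k)Mv² = (3/4)Mv².
Setting this equal to Mgh gives the vertical rise h = (1+k)v₀²/(2g) = 1.5×6.88²/(2×9.8) = 3.623 m.
The distance along the slope is d = h/sinθ = 3.623/sin18° ≈ 11.7 m.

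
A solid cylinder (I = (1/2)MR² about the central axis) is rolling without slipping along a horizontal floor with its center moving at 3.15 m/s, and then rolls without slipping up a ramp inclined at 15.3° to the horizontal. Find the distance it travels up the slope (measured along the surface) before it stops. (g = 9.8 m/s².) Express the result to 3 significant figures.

Here I = (1/2)MR², so the shape factor k = I/(MR²) = 0.5.
The rolling condition ω = v/R makes the rotational term ½I(v/R)² = ½kMv², so KE_total = ½(1+k)Mv² = (3/4)Mv².
Setting this equal to Mgh gives the vertical rise h = (1+k)v₀²/(2g) = 1.5×3.15²/(2×9.8) = 0.7594 m.
The distance along the slope is d = h/sinθ = 0.7594/sin15.3° ≈ 2.88 m.

d ≈ 2.88 m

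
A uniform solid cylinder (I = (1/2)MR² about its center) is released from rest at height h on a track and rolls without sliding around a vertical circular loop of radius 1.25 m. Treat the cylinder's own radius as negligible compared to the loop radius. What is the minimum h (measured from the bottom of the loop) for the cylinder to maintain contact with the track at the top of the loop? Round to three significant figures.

h_min ≈ 3.44 m

For this body I = (1/2)MR², i.e. k = I/(MR²) = 0.5.
At the top, contact is just lost when gravity alone supplies the centripetal force: Mg = Mv_top²/r, i.e. v_top² = gr.
With ω = v/R, the kinetic energy at speed v is ½(1+k)Mv² = (3/4)Mv².
Energy conservation from release (height h) to the top (height 2r): Mgh = Mg(2r) + (3/4)M·gr.
Thus h_min = 2r + (1+k)r/2 = r(2 + 1.5/2) = 1.25 × 2.75 ≈ 3.44 m.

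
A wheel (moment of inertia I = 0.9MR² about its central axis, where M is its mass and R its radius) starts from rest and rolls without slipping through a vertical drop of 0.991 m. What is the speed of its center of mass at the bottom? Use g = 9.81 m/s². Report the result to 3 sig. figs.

v ≈ 3.20 m/s

The moment of inertia is 0.9MR², giving k ≡ I/(MR²) = 0.9.
Since it rolls without slipping, ω = v/R and KE = ½Mv² + ½Iω² = ½(1+k)Mv² = (19/20)Mv².
Energy conservation: Mgh = (19/20)Mv², so v = √(2gh/(1+k)) = √(2 × 9.81 × 0.991 / 1.9) ≈ 3.20 m/s.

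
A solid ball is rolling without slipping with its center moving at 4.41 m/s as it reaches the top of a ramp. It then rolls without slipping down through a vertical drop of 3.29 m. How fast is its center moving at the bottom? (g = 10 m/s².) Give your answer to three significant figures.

With I = (2/5)MR², the ratio k = I/(MR²) is 0.4.
Since it rolls without slipping, ω = v/R and KE = ½Mv² + ½Iω² = ½(1+k)Mv² = (7/10)Mv².
Energy conservation: (7/10)Mv₀² + Mgh = (7/10)Mv², so v² = v₀² + 2gh/(1+k).
v = √(4.41² + 2×10×3.29/1.4) = √66.45 ≈ 8.15 m/s.

v ≈ 8.15 m/s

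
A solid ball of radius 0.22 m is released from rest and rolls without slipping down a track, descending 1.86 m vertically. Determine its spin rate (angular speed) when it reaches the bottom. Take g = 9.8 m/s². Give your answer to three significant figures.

ω ≈ 23.2 rad/s

The moment of inertia is (2/5)MR², giving k ≡ I/(MR²) = 0.4.
Rolling without slipping gives ω = v/R, so the total kinetic energy is ½Mv² + ½Iω² = ½(1+k)Mv² = (7/10)Mv².
Energy conservation Mgh = ½(1+k)Mv² gives v = √(2gh/(1+k)) = √(2 × 9.8 × 1.86 / 1.4) = 5.103 m/s.
The angular speed follows from ω = v/R = 5.103/0.22 ≈ 23.2 rad/s.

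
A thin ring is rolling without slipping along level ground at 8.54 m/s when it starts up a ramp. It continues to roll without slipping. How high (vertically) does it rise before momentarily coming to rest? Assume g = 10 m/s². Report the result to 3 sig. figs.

With I = MR², the ratio k = I/(MR²) is 1.
Pure rolling means v = ωR; then KE = ½Mv² + ½I(v/R)² = ½(1+k)Mv² = Mv².
All of this converts to potential energy at the highest point: Mv₀² = Mgh.
Thus h = (1+k)v₀²/(2g) = 2 × 8.54² / (2 × 10) ≈ 7.29 m.

h ≈ 7.29 m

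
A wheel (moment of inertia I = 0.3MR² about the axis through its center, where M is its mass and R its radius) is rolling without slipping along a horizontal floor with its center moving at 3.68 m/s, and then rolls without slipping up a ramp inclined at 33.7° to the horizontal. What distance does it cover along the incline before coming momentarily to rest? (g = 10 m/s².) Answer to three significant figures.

d ≈ 1.59 m

With I = 0.3MR², the ratio k = I/(MR²) is 0.3.
Since it rolls without slipping, ω = v/R and KE = ½Mv² + ½Iω² = ½(1+k)Mv² = (13/20)Mv².
Setting this equal to Mgh gives the vertical rise h = (1+k)v₀²/(2g) = 1.3×3.68²/(2×10) = 0.8803 m.
Along the incline, d = h/sinθ = 0.8803/sin33.7° ≈ 1.59 m.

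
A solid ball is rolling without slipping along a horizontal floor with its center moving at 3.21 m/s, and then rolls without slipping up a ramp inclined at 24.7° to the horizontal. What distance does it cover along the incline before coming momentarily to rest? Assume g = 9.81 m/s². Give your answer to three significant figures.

For this body I = (2/5)MR², i.e. k = I/(MR²) = 0.4.
The rolling condition ω = v/R makes the rotational term ½I(v/R)² = ½kMv², so KE_total = ½(1+k)Mv² = (7/10)Mv².
Setting this equal to Mgh gives the vertical rise h = (1+k)v₀²/(2g) = 1.4×3.21²/(2×9.81) = 0.7353 m.
Along the incline, d = h/sinθ = 0.7353/sin24.7° ≈ 1.76 m.

d ≈ 1.76 m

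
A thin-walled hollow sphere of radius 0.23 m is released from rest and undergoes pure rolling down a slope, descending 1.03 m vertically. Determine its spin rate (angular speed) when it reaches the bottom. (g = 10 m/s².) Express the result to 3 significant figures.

Here I = (2/3)MR², so the shape factor k = I/(MR²) = 2/3.
Pure rolling means v = ωR; then KE = ½Mv² + ½I(v/R)² = ½(1+k)Mv² = (5/6)Mv².
Energy conservation Mgh = ½(1+k)Mv² gives v = √(2gh/(1+k)) = √(2 × 10 × 1.03 / 1.667) = 3.516 m/s.
The angular speed follows from ω = v/R = 3.516/0.23 ≈ 15.3 rad/s.

ω ≈ 15.3 rad/s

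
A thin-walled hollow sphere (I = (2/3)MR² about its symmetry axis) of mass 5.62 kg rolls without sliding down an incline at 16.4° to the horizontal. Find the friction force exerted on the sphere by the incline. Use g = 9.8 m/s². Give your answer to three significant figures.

f ≈ 6.22 N

Here I = (2/3)MR², so the shape factor k = I/(MR²) = 2/3.
Newton's second law down the slope: Mg sinθ − f = Ma. The torque equation fR = Iα (with α = a/R) gives f = kMa.
Combining, a = g sinθ/(1+k) and f = kMa = kMg sinθ/(1+k).
f = (2/3) × 5.62 × 9.8 × sin16.4° / 1.667 ≈ 6.22 N.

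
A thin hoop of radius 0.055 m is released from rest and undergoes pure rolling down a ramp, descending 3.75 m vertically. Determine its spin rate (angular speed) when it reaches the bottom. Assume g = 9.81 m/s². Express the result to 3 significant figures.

With I = MR², the ratio k = I/(MR²) is 1.
The rolling condition ω = v/R makes the rotational term ½I(v/R)² = ½kMv², so KE_total = ½(1+k)Mv² = Mv².
Energy conservation Mgh = ½(1+k)Mv² gives v = √(2gh/(1+k)) = √(2 × 9.81 × 3.75 / 2) = 6.065 m/s.
The angular speed follows from ω = v/R = 6.065/0.055 ≈ 110 rad/s.

ω ≈ 110 rad/s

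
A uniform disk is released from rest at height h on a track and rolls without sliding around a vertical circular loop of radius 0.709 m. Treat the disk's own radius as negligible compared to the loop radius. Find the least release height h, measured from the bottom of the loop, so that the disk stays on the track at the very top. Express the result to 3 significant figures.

Here I = (1/2)MR², so the shape factor k = I/(MR²) = 0.5.
At the top of the loop, the minimum-contact condition is Mg = Mv_top²/r, so v_top² = gr.
With ω = v/R, the kinetic energy at speed v is ½(1+k)Mv² = (3/4)Mv².
Energy conservation from release (height h) to the top (height 2r): Mgh = Mg(2r) + (3/4)M·gr.
Thus h_min = 2r + (1+k)r/2 = r(2 + 1.5/2) = 0.709 × 2.75 ≈ 1.95 m.

h_min ≈ 1.95 m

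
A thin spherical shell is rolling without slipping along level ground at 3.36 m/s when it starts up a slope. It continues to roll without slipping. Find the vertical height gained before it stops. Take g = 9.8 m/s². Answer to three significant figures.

h ≈ 0.960 m

The moment of inertia is (2/3)MR², giving k ≡ I/(MR²) = 2/3.
Rolling without slipping gives ω = v/R, so the total kinetic energy is ½Mv² + ½Iω² = ½(1+k)Mv² = (5/6)Mv².
At the top the kinetic energy is zero, so (5/6)Mv₀² = Mgh.
Thus h = (1+k)v₀²/(2g) = 1.667 × 3.36² / (2 × 9.8) ≈ 0.960 m.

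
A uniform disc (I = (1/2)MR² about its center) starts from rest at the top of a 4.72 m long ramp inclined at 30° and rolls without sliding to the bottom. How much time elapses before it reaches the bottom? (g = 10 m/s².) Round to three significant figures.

t ≈ 1.68 s

For this body I = (1/2)MR², i.e. k = I/(MR²) = 0.5.
Translational: Mg sinθ − f = Ma. Rotational about the CM: fR = Iα = kMRa, so f = kMa.
Hence a = g sinθ/(1+k) = 10×sin30°/1.5 = 3.333 m/s².
Starting from rest, L = ½at², so t = √(2L/a) = √(2×4.72/3.333) ≈ 1.68 s.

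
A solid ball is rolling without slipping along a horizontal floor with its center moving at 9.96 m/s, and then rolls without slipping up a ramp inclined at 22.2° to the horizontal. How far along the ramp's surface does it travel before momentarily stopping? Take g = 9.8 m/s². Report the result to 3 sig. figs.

d ≈ 18.8 m

For this body I = (2/5)MR², i.e. k = I/(MR²) = 0.4.
Since it rolls without slipping, ω = v/R and KE = ½Mv² + ½Iω² = ½(1+k)Mv² = (7/10)Mv².
Setting this equal to Mgh gives the vertical rise h = (1+k)v₀²/(2g) = 1.4×9.96²/(2×9.8) = 7.086 m.
The distance along the slope is d = h/sinθ = 7.086/sin22.2° ≈ 18.8 m.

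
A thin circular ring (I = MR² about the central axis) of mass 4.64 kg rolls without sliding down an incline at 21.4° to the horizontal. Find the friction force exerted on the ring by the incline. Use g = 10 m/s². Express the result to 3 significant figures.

With I = MR², the ratio k = I/(MR²) is 1.
Translational: Mg sinθ − f = Ma. Rotational about the CM: fR = Iα = kMRa, so f = kMa.
Combining, a = g sinθ/(1+k) and f = kMa = kMg sinθ/(1+k).
f = 1 × 4.64 × 10 × sin21.4° / 2 ≈ 8.47 N.

f ≈ 8.47 N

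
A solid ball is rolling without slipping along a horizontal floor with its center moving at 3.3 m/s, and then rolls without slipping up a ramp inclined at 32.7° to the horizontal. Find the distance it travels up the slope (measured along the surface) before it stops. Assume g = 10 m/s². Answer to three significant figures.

The moment of inertia is (2/5)MR², giving k ≡ I/(MR²) = 0.4.
Rolling without slipping gives ω = v/R, so the total kinetic energy is ½Mv² + ½Iω² = ½(1+k)Mv² = (7/10)Mv².
Setting this equal to Mgh gives the vertical rise h = (1+k)v₀²/(2g) = 1.4×3.3²/(2×10) = 0.7623 m.
Along the incline, d = h/sinθ = 0.7623/sin32.7° ≈ 1.41 m.

d ≈ 1.41 m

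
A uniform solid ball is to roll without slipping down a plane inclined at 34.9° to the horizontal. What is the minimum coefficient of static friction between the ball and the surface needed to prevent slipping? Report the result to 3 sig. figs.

With I = (2/5)MR², the ratio k = I/(MR²) is 0.4.
Translational: Mg sinθ − f = Ma. Rotational about the CM: fR = Iα = kMRa, so f = kMa.
These give a = g sinθ/(1+k) and the required friction f = kMg sinθ/(1+k).
With N = Mg cosθ, the no-slip condition f ≤ μN gives μ_min = f/N = k tanθ/(1+k).
μ_min = 0.4 × tan34.9° / 1.4 ≈ 0.199.

μ_min ≈ 0.199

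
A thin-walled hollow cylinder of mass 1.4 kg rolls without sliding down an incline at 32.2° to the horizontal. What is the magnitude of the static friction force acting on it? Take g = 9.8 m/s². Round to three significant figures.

For this body I = MR², i.e. k = I/(MR²) = 1.
Newton's second law down the slope: Mg sinθ − f = Ma. The torque equation fR = Iα (with α = a/R) gives f = kMa.
Combining, a = g sinθ/(1+k) and f = kMa = kMg sinθ/(1+k).
f = 1 × 1.4 × 9.8 × sin32.2° / 2 ≈ 3.66 N.

f ≈ 3.66 N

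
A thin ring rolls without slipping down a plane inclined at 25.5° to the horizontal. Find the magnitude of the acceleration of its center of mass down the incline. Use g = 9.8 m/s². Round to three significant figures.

Here I = MR², so the shape factor k = I/(MR²) = 1.
Along the incline Mg sinθ − f = Ma, and torque about the center fR = Iα = kMR²(a/R) gives f = kMa.
Eliminating f: Mg sinθ = (1+k)Ma, so a = g sinθ/(1+k) = 9.8 × sin25.5° / 2 ≈ 2.11 m/s².

a ≈ 2.11 m/s²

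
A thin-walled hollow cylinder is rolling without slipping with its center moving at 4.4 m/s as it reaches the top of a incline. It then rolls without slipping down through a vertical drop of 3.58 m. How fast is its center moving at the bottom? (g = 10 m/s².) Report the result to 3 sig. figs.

v ≈ 7.43 m/s

Here I = MR², so the shape factor k = I/(MR²) = 1.
Since it rolls without slipping, ω = v/R and KE = ½Mv² + ½Iω² = ½(1+k)Mv² = Mv².
Energy conservation: Mv₀² + Mgh = Mv², so v² = v₀² + 2gh/(1+k).
v = √(4.4² + 2×10×3.58/2) = √55.16 ≈ 7.43 m/s.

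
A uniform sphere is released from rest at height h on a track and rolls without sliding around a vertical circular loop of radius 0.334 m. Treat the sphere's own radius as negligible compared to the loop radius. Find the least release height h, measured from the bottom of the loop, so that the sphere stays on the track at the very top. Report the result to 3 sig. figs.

With I = (2/5)MR², the ratio k = I/(MR²) is 0.4.
At the top of the loop, the minimum-contact condition is Mg = Mv_top²/r, so v_top² = gr.
With ω = v/R, the kinetic energy at speed v is ½(1+k)Mv² = (7/10)Mv².
Energy conservation from release (height h) to the top (height 2r): Mgh = Mg(2r) + (7/10)M·gr.
Thus h_min = 2r + (1+k)r/2 = r(2 + 1.4/2) = 0.334 × 2.7 ≈ 0.902 m.

h_min ≈ 0.902 m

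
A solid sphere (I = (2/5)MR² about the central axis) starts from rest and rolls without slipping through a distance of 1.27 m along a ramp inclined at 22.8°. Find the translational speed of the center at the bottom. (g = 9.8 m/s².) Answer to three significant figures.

v ≈ 2.62 m/s

With I = (2/5)MR², the ratio k = I/(MR²) is 0.4.
Pure rolling means v = ωR; then KE = ½Mv² + ½I(v/R)² = ½(1+k)Mv² = (7/10)Mv².
The vertical drop is h = L sinθ = 1.27 × sin22.8° = 0.4921 m.
Energy conservation: Mgh = (7/10)Mv², so v = √(2gh/(1+k)) = √(2 × 9.8 × 0.4921 / 1.4) ≈ 2.62 m/s.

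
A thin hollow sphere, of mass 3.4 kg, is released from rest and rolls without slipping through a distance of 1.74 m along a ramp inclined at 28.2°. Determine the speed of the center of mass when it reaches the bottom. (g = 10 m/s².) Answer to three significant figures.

v ≈ 3.14 m/s

Here I = (2/3)MR², so the shape factor k = I/(MR²) = 2/3.
Since it rolls without slipping, ω = v/R and KE = ½Mv² + ½Iω² = ½(1+k)Mv² = (5/6)Mv².
The vertical drop is h = L sinθ = 1.74 × sin28.2° = 0.8222 m.
Setting Mgh = (5/6)Mv² gives v = √(2gh/(1+k)) = √(2·10·0.8222/1.667) ≈ 3.14 m/s.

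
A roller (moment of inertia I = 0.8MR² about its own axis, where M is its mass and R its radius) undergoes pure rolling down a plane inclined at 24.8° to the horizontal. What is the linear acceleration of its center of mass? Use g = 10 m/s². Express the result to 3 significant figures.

a ≈ 2.33 m/s²

For this body I = 0.8MR², i.e. k = I/(MR²) = 0.8.
Translational: Mg sinθ − f = Ma. Rotational about the CM: fR = Iα = kMRa, so f = kMa.
Eliminating f: Mg sinθ = (1+k)Ma, so a = g sinθ/(1+k) = 10 × sin24.8° / 1.8 ≈ 2.33 m/s².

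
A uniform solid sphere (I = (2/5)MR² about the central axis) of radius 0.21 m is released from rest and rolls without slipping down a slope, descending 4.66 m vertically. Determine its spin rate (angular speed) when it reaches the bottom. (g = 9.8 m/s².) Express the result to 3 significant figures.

For this body I = (2/5)MR², i.e. k = I/(MR²) = 0.4.
Pure rolling means v = ωR; then KE = ½Mv² + ½I(v/R)² = ½(1+k)Mv² = (7/10)Mv².
Energy conservation Mgh = ½(1+k)Mv² gives v = √(2gh/(1+k)) = √(2 × 9.8 × 4.66 / 1.4) = 8.077 m/s.
Then ω = v/R = 8.077 / 0.21 ≈ 38.5 rad/s.

ω ≈ 38.5 rad/s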